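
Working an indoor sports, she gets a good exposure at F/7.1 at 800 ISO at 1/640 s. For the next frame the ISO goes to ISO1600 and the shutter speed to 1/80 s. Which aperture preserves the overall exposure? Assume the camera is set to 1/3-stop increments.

ISO: 800 → 1000 → 1250 → 1600 — 1 stop higher (brighter).
Shutter speed: 1/640 → 1/500 → 1/400 → 1/320 → 1/250 → 1/200 → 1/160 → 1/125 → 1/100 → 1/80 — 3 stops longer (brighter).
Net change so far: 4 stops brighter. Offset with the aperture: f/7.1 → f/8 → f/9 → f/10 → f/11 → f/13 → f/14 → f/16 → f/18 → f/20 → f/22 → f/25 → f/29.

f/29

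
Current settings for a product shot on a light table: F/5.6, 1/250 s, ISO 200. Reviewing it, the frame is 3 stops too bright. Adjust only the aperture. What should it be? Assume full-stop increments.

Overexposed by 3 stops → need 3 stops darker.
Aperture: f/5.6 → f/8 → f/11 → f/16.

f/16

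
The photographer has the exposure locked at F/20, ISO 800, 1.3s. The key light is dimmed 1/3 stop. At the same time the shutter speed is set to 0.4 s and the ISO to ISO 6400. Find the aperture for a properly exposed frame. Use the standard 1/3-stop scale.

Scene light: 1/3 stop darker.
Shutter speed: 1.3 → 1 → 0.8 → 0.6 → 0.5 → 0.4 — 1 2/3 stops faster (darker).
ISO: 800 → 1000 → 1250 → 1600 → 2000 → 2500 → 3200 → 4000 → 5000 → 6400 — 3 stops raised (brighter).
Net so far: 1 stop brighter. Aperture: f/20 → f/22 → f/25 → f/29.

f/29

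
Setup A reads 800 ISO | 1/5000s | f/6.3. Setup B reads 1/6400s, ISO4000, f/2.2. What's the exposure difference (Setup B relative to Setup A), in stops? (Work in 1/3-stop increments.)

Aperture: f/6.3 → f/5.6 → f/5 → f/4.5 → f/4 → f/3.5 → f/3.2 → f/2.8 → f/2.5 → f/2.2 — 3 stops wider (brighter).
Shutter speed: 1/5000 → 1/6400 — 1/3 stop faster (darker).
ISO: 800 → 1000 → 1250 → 1600 → 2000 → 2500 → 3200 → 4000 — 2 1/3 stops raised (brighter).
Net: +3 −1/3 +2 1/3 = +5 stops.

5 stops brighter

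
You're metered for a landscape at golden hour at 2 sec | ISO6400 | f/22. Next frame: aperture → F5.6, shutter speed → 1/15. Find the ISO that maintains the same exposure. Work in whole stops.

Aperture: f/22 → f/16 → f/11 → f/8 → f/5.6 — 4 stops wider (brighter).
Shutter speed: 2 → 1 → 1/2 → 1/4 → 1/8 → 1/15 — 5 stops shorter (darker).
Net change so far: 1 stop darker. Offset with the ISO: 6400 → 12800.

ISO 12800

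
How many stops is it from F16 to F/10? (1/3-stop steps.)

f/16 → f/14 → f/13 → f/11 → f/10 — count the steps: 4 third-stops = 1 1/3 stops.

1 1/3 stops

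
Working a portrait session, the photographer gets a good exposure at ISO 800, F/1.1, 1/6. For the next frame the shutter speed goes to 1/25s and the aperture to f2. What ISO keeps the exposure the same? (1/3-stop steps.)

ISO 10000

Shutter speed: 1/6 → 1/8 → 1/10 → 1/13 → 1/15 → 1/20 → 1/25 — 2 stops faster (darker).
Aperture: f/1.1 → f/1.2 → f/1.4 → f/1.6 → f/1.8 → f/2 — 1 2/3 stops narrower (darker).
Net change so far: 3 2/3 stops darker. Offset with the ISO: 800 → 1000 → 1250 → 1600 → 2000 → 2500 → 3200 → 4000 → 5000 → 6400 → 8000 → 10000.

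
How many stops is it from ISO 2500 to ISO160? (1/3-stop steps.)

4 stops

2500 → 2000 → 1600 → 1250 → 1000 → 800 → 640 → 500 → 400 → 320 → 250 → 200 → 160 — count the steps: 12 third-stops = 4 stops.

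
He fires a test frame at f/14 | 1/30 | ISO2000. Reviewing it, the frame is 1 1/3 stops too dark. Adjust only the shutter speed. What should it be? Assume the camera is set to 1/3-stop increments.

Underexposed by 1 1/3 stops → need 1 1/3 stops brighter.
Shutter speed: 1/30 → 1/25 → 1/20 → 1/15 → 1/13.

1/13s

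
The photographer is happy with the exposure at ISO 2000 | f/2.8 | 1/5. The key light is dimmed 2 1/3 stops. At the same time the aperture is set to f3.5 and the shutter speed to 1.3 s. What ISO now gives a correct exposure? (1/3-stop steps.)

ISO 2500

Scene light: 2 1/3 stops darker.
Aperture: f/2.8 → f/3.2 → f/3.5 — 2/3 stop narrower (darker).
Shutter speed: 1/5 → 1/4 → 0.3 → 0.4 → 0.5 → 0.6 → 0.8 → 1 → 1.3 — 2 2/3 stops slower (brighter).
Net so far: 1/3 stop darker. ISO: 2000 → 2500.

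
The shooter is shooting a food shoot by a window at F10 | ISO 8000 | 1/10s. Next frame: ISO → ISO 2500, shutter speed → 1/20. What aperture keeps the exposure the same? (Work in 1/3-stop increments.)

f/4

ISO: 8000 → 6400 → 5000 → 4000 → 3200 → 2500 — 1 2/3 stops dropped (darker).
Shutter speed: 1/10 → 1/13 → 1/15 → 1/20 — 1 stop faster (darker).
Net change so far: 2 2/3 stops darker. Offset with the aperture: f/10 → f/9 → f/8 → f/7.1 → f/6.3 → f/5.6 → f/5 → f/4.5 → f/4.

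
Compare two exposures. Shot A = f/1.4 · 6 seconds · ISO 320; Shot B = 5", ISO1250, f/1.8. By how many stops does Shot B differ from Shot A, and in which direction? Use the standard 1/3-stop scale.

Aperture: f/1.4 → f/1.6 → f/1.8 — 2/3 stop stopped down (darker).
Shutter speed: 6 → 5 — 1/3 stop faster (darker).
ISO: 320 → 400 → 500 → 640 → 800 → 1000 → 1250 — 2 stops higher (brighter).
Net: −2/3 −1/3 +2 = +1 stop.

1 stop brighter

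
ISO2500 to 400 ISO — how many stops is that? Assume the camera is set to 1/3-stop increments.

2 2/3 stops

2500 → 2000 → 1600 → 1250 → 1000 → 800 → 640 → 500 → 400 — count the steps: 8 third-stops = 2 2/3 stops.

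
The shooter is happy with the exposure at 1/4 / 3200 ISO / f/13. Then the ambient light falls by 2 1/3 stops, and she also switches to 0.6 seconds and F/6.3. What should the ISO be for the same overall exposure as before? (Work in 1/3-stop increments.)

ISO 1600

Scene light: 2 1/3 stops darker.
Shutter speed: 1/4 → 0.3 → 0.4 → 0.5 → 0.6 — 1 1/3 stops slower (brighter).
Aperture: f/13 → f/11 → f/10 → f/9 → f/8 → f/7.1 → f/6.3 — 2 stops opened up (brighter).
Net so far: 1 stop brighter. ISO: 3200 → 2500 → 2000 → 1600.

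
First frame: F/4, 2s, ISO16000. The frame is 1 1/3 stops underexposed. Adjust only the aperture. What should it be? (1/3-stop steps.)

f/2.5

Underexposed by 1 1/3 stops → need 1 1/3 stops brighter.
Aperture: f/4 → f/3.5 → f/3.2 → f/2.8 → f/2.5.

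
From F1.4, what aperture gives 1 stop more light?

f/1.0

Aperture: f/1.4 → f/1.0 — 1 stop opened up (brighter).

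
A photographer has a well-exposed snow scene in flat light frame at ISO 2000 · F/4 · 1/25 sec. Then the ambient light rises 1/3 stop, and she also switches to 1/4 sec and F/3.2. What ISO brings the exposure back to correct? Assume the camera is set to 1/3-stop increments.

ISO 160

Scene light: 1/3 stop brighter.
Shutter speed: 1/25 → 1/20 → 1/15 → 1/13 → 1/10 → 1/8 → 1/6 → 1/5 → 1/4 — 2 2/3 stops longer (brighter).
Aperture: f/4 → f/3.5 → f/3.2 — 2/3 stop wider (brighter).
Net so far: 3 2/3 stops brighter. ISO: 2000 → 1600 → 1250 → 1000 → 800 → 640 → 500 → 400 → 320 → 250 → 200 → 160.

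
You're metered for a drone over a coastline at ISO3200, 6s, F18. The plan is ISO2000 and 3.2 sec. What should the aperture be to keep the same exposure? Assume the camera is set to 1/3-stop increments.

f/10

ISO: 3200 → 2500 → 2000 — 2/3 stop lower (darker).
Shutter speed: 6 → 5 → 4 → 3.2 — 1 stop shorter (darker).
Net change so far: 1 2/3 stops darker. Offset with the aperture: f/18 → f/16 → f/14 → f/13 → f/11 → f/10.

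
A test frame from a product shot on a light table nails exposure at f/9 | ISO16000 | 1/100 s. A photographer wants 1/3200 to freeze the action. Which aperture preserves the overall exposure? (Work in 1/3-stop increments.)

Shutter speed: 1/100 → 1/125 → 1/160 → 1/200 → 1/250 → 1/320 → 1/400 → 1/500 → 1/640 → 1/800 → 1/1000 → 1/1250 → 1/1600 → 1/2000 → 1/2500 → 1/3200 — 5 stops faster (darker).
Need 5 stops brighter from the aperture: f/9 → f/8 → f/7.1 → f/6.3 → f/5.6 → f/5 → f/4.5 → f/4 → f/3.5 → f/3.2 → f/2.8 → f/2.5 → f/2.2 → f/2 → f/1.8 → f/1.6.

f/1.6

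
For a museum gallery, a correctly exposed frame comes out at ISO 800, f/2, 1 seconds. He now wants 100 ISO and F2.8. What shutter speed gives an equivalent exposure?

ISO: 800 → 400 → 200 → 100 — 3 stops lower (darker).
Aperture: f/2 → f/2.8 — 1 stop smaller aperture (darker).
Net change so far: 4 stops darker. Offset with the shutter speed: 1 → 2 → 4 → 8 → 15.

15 s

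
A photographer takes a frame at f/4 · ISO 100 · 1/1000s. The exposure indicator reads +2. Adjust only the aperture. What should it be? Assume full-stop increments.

f/8

Overexposed by 2 stops → need 2 stops darker.
Aperture: f/4 → f/5.6 → f/8.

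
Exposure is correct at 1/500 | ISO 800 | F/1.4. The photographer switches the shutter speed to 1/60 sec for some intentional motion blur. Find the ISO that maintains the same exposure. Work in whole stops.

Shutter speed: 1/500 → 1/250 → 1/125 → 1/60 — 3 stops slower (brighter).
Need 3 stops darker from the ISO: 800 → 400 → 200 → 100.

ISO 100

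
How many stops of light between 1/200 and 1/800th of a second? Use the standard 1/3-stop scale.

1/200 → 1/250 → 1/320 → 1/400 → 1/500 → 1/640 → 1/800 — count the steps: 6 third-stops = 2 stops.

2 stops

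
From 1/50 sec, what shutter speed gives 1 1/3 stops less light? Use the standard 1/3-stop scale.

Shutter speed: 1/50 → 1/60 → 1/80 → 1/100 → 1/125 — 1 1/3 stops shorter (darker).

1/125s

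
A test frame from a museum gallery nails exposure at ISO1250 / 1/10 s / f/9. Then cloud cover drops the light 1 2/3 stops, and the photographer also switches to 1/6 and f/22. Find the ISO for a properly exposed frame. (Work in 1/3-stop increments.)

Scene light: 1 2/3 stops darker.
Shutter speed: 1/10 → 1/8 → 1/6 — 2/3 stop longer (brighter).
Aperture: f/9 → f/10 → f/11 → f/13 → f/14 → f/16 → f/18 → f/20 → f/22 — 2 2/3 stops stopped down (darker).
Net so far: 3 2/3 stops darker. ISO: 1250 → 1600 → 2000 → 2500 → 3200 → 4000 → 5000 → 6400 → 8000 → 10000 → 12800 → 16000.

ISO 16000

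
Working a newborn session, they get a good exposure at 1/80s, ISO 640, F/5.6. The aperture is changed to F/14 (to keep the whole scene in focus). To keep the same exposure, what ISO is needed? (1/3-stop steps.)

Aperture: f/5.6 → f/6.3 → f/7.1 → f/8 → f/9 → f/10 → f/11 → f/13 → f/14 — 2 2/3 stops smaller aperture (darker).
Need 2 2/3 stops brighter from the ISO: 640 → 800 → 1000 → 1250 → 1600 → 2000 → 2500 → 3200 → 4000.

ISO 4000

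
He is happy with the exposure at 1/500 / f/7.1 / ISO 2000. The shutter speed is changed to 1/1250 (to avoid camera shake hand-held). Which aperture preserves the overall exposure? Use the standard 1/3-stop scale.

Shutter speed: 1/500 → 1/640 → 1/800 → 1/1000 → 1/1250 — 1 1/3 stops faster (darker).
Need 1 1/3 stops brighter from the aperture: f/7.1 → f/6.3 → f/5.6 → f/5 → f/4.5.

f/4.5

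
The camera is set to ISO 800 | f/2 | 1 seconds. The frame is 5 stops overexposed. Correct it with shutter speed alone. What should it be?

1/30s

Overexposed by 5 stops → need 5 stops darker.
Shutter speed: 1 → 1/2 → 1/4 → 1/8 → 1/15 → 1/30.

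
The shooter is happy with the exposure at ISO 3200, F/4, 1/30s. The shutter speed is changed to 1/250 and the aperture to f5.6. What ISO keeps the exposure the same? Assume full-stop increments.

ISO 51200

Shutter speed: 1/30 → 1/60 → 1/125 → 1/250 — 3 stops shorter (darker).
Aperture: f/4 → f/5.6 — 1 stop stopped down (darker).
Net change so far: 4 stops darker. Offset with the ISO: 3200 → 6400 → 12800 → 25600 → 51200.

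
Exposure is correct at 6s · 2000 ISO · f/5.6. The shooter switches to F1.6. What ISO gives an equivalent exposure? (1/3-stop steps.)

Aperture: f/5.6 → f/5 → f/4.5 → f/4 → f/3.5 → f/3.2 → f/2.8 → f/2.5 → f/2.2 → f/2 → f/1.8 → f/1.6 — 3 2/3 stops larger aperture (brighter).
Need 3 2/3 stops darker from the ISO: 2000 → 1600 → 1250 → 1000 → 800 → 640 → 500 → 400 → 320 → 250 → 200 → 160.

ISO 160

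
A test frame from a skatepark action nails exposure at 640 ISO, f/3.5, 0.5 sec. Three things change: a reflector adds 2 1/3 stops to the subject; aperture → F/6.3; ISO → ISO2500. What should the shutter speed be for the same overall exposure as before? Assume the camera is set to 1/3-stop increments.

1/13s

Scene light: 2 1/3 stops brighter.
Aperture: f/3.5 → f/4 → f/4.5 → f/5 → f/5.6 → f/6.3 — 1 2/3 stops smaller aperture (darker).
ISO: 640 → 800 → 1000 → 1250 → 1600 → 2000 → 2500 — 2 stops raised (brighter).
Net so far: 2 2/3 stops brighter. Shutter speed: 0.5 → 0.4 → 0.3 → 1/4 → 1/5 → 1/6 → 1/8 → 1/10 → 1/13.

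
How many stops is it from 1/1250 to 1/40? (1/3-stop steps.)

5 stops

1/1250 → 1/1000 → 1/800 → 1/640 → 1/500 → 1/400 → 1/320 → 1/250 → 1/200 → 1/160 → 1/125 → 1/100 → 1/80 → 1/60 → 1/50 → 1/40 — count the steps: 15 third-stops = 5 stops.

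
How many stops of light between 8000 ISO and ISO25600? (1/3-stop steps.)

8000 → 10000 → 12800 → 16000 → 20000 → 25600 — count the steps: 5 third-stops = 1 2/3 stops.

1 2/3 stops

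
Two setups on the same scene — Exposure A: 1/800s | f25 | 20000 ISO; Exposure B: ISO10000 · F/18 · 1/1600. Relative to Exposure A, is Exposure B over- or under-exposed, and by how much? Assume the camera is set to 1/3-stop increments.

Aperture: f/25 → f/22 → f/20 → f/18 — 1 stop larger aperture (brighter).
Shutter speed: 1/800 → 1/1000 → 1/1250 → 1/1600 — 1 stop faster (darker).
ISO: 20000 → 16000 → 12800 → 10000 — 1 stop lower (darker).
Net: +1 −1 −1 = −1 stop.

1 stop darker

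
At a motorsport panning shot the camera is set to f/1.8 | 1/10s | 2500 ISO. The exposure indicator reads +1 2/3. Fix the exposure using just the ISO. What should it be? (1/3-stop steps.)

ISO 800

Overexposed by 1 2/3 stops → need 1 2/3 stops darker.
ISO: 2500 → 2000 → 1600 → 1250 → 1000 → 800.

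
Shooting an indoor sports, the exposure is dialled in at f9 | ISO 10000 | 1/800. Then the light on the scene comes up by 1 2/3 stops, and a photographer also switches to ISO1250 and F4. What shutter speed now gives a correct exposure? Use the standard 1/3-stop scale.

1/1600s

Scene light: 1 2/3 stops brighter.
ISO: 10000 → 8000 → 6400 → 5000 → 4000 → 3200 → 2500 → 2000 → 1600 → 1250 — 3 stops lower (darker).
Aperture: f/9 → f/8 → f/7.1 → f/6.3 → f/5.6 → f/5 → f/4.5 → f/4 — 2 1/3 stops larger aperture (brighter).
Net so far: 1 stop brighter. Shutter speed: 1/800 → 1/1000 → 1/1250 → 1/1600.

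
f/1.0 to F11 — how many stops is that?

f/1.0 → f/1.4 → f/2 → f/2.8 → f/4 → f/5.6 → f/8 → f/11 — count the steps: 7 stops.

7 stops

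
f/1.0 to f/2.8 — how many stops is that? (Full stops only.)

f/1.0 → f/1.4 → f/2 → f/2.8 — count the steps: 3 stops.

3 stops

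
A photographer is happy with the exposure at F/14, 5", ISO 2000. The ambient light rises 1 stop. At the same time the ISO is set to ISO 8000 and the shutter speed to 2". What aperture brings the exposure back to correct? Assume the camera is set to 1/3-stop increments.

f/25

Scene light: 1 stop brighter.
ISO: 2000 → 2500 → 3200 → 4000 → 5000 → 6400 → 8000 — 2 stops higher (brighter).
Shutter speed: 5 → 4 → 3.2 → 2.5 → 2 — 1 1/3 stops faster (darker).
Net so far: 1 2/3 stops brighter. Aperture: f/14 → f/16 → f/18 → f/20 → f/22 → f/25.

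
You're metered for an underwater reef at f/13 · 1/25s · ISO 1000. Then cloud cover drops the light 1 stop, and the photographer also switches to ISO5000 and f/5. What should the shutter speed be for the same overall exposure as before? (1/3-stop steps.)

1/400s

Scene light: 1 stop darker.
ISO: 1000 → 1250 → 1600 → 2000 → 2500 → 3200 → 4000 → 5000 — 2 1/3 stops higher (brighter).
Aperture: f/13 → f/11 → f/10 → f/9 → f/8 → f/7.1 → f/6.3 → f/5.6 → f/5 — 2 2/3 stops larger aperture (brighter).
Net so far: 4 stops brighter. Shutter speed: 1/25 → 1/30 → 1/40 → 1/50 → 1/60 → 1/80 → 1/100 → 1/125 → 1/160 → 1/200 → 1/250 → 1/320 → 1/400.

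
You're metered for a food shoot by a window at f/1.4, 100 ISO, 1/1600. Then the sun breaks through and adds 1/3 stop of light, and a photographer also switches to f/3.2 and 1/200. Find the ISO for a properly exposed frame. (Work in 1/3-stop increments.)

ISO 50

Scene light: 1/3 stop brighter.
Aperture: f/1.4 → f/1.6 → f/1.8 → f/2 → f/2.2 → f/2.5 → f/2.8 → f/3.2 — 2 1/3 stops smaller aperture (darker).
Shutter speed: 1/1600 → 1/1250 → 1/1000 → 1/800 → 1/640 → 1/500 → 1/400 → 1/320 → 1/250 → 1/200 — 3 stops longer (brighter).
Net so far: 1 stop brighter. ISO: 100 → 80 → 64 → 50.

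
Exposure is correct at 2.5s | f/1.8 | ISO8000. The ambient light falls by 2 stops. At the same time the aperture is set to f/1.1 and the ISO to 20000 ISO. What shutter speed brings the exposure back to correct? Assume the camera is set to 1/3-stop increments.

Scene light: 2 stops darker.
Aperture: f/1.8 → f/1.6 → f/1.4 → f/1.2 → f/1.1 — 1 1/3 stops larger aperture (brighter).
ISO: 8000 → 10000 → 12800 → 16000 → 20000 — 1 1/3 stops raised (brighter).
Net so far: 2/3 stop brighter. Shutter speed: 2.5 → 2 → 1.6.

1.6 s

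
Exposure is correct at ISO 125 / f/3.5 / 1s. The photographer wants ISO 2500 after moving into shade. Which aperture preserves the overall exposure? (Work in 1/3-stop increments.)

ISO: 125 → 160 → 200 → 250 → 320 → 400 → 500 → 640 → 800 → 1000 → 1250 → 1600 → 2000 → 2500 — 4 1/3 stops higher (brighter).
Need 4 1/3 stops darker from the aperture: f/3.5 → f/4 → f/4.5 → f/5 → f/5.6 → f/6.3 → f/7.1 → f/8 → f/9 → f/10 → f/11 → f/13 → f/14 → f/16.

f/16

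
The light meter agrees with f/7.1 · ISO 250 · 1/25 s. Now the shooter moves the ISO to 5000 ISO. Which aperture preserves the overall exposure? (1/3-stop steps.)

f/32

ISO: 250 → 320 → 400 → 500 → 640 → 800 → 1000 → 1250 → 1600 → 2000 → 2500 → 3200 → 4000 → 5000 — 4 1/3 stops higher (brighter).
Need 4 1/3 stops darker from the aperture: f/7.1 → f/8 → f/9 → f/10 → f/11 → f/13 → f/14 → f/16 → f/18 → f/20 → f/22 → f/25 → f/29 → f/32.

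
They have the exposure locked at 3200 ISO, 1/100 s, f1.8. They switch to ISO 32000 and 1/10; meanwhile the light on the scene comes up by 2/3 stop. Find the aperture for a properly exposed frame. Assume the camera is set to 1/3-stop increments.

Scene light: 2/3 stop brighter.
ISO: 3200 → 4000 → 5000 → 6400 → 8000 → 10000 → 12800 → 16000 → 20000 → 25600 → 32000 — 3 1/3 stops raised (brighter).
Shutter speed: 1/100 → 1/80 → 1/60 → 1/50 → 1/40 → 1/30 → 1/25 → 1/20 → 1/15 → 1/13 → 1/10 — 3 1/3 stops slower (brighter).
Net so far: 7 1/3 stops brighter. Aperture: f/1.8 → f/2 → f/2.2 → f/2.5 → f/2.8 → f/3.2 → f/3.5 → f/4 → f/4.5 → f/5 → f/5.6 → f/6.3 → f/7.1 → f/8 → f/9 → f/10 → f/11 → f/13 → f/14 → f/16 → f/18 → f/20 → f/22.

f/22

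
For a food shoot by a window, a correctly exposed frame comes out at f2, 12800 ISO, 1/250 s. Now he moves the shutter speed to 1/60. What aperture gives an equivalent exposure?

Shutter speed: 1/250 → 1/125 → 1/60 — 2 stops longer (brighter).
Need 2 stops darker from the aperture: f/2 → f/2.8 → f/4.

f/4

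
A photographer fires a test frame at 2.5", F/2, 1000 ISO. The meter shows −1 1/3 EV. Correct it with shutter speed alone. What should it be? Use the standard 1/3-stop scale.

Underexposed by 1 1/3 stops → need 1 1/3 stops brighter.
Shutter speed: 2.5 → 3.2 → 4 → 5 → 6.

6 s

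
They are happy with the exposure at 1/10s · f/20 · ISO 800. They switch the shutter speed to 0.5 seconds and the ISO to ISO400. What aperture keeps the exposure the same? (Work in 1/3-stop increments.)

f/32

Shutter speed: 1/10 → 1/8 → 1/6 → 1/5 → 1/4 → 0.3 → 0.4 → 0.5 — 2 1/3 stops slower (brighter).
ISO: 800 → 640 → 500 → 400 — 1 stop dropped (darker).
Net change so far: 1 1/3 stops brighter. Offset with the aperture: f/20 → f/22 → f/25 → f/29 → f/32.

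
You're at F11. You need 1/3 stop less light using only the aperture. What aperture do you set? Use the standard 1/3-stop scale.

Aperture: f/11 → f/13 — 1/3 stop stopped down (darker).

f/13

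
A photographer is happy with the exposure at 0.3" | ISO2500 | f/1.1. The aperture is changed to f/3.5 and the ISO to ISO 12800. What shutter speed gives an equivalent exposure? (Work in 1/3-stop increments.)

0.6 s

Aperture: f/1.1 → f/1.2 → f/1.4 → f/1.6 → f/1.8 → f/2 → f/2.2 → f/2.5 → f/2.8 → f/3.2 → f/3.5 — 3 1/3 stops smaller aperture (darker).
ISO: 2500 → 3200 → 4000 → 5000 → 6400 → 8000 → 10000 → 12800 — 2 1/3 stops higher (brighter).
Net change so far: 1 stop darker. Offset with the shutter speed: 0.3 → 0.4 → 0.5 → 0.6.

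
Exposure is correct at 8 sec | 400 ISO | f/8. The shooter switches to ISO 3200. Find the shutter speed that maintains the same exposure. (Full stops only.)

ISO: 400 → 800 → 1600 → 3200 — 3 stops higher (brighter).
Need 3 stops darker from the shutter speed: 8 → 4 → 2 → 1.

1 s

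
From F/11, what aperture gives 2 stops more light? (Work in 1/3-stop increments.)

f/5.6

Aperture: f/11 → f/10 → f/9 → f/8 → f/7.1 → f/6.3 → f/5.6 — 2 stops wider (brighter).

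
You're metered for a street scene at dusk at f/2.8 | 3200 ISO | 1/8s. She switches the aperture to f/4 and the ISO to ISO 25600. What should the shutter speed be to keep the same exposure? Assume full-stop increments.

Aperture: f/2.8 → f/4 — 1 stop narrower (darker).
ISO: 3200 → 6400 → 12800 → 25600 — 3 stops raised (brighter).
Net change so far: 2 stops brighter. Offset with the shutter speed: 1/8 → 1/15 → 1/30.

1/30s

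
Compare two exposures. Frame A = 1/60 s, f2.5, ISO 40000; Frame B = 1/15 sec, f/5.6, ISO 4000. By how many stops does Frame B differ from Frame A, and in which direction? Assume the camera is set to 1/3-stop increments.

Aperture: f/2.5 → f/2.8 → f/3.2 → f/3.5 → f/4 → f/4.5 → f/5 → f/5.6 — 2 1/3 stops smaller aperture (darker).
Shutter speed: 1/60 → 1/50 → 1/40 → 1/30 → 1/25 → 1/20 → 1/15 — 2 stops slower (brighter).
ISO: 40000 → 32000 → 25600 → 20000 → 16000 → 12800 → 10000 → 8000 → 6400 → 5000 → 4000 — 3 1/3 stops dropped (darker).
Net: −2 1/3 +2 −3 1/3 = −3 2/3 stops.

3 2/3 stops darker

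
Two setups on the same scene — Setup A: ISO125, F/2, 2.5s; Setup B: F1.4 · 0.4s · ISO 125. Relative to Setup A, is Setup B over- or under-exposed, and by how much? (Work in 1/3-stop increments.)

1 2/3 stops darker

Aperture: f/2 → f/1.8 → f/1.6 → f/1.4 — 1 stop larger aperture (brighter).
Shutter speed: 2.5 → 2 → 1.6 → 1.3 → 1 → 0.8 → 0.6 → 0.5 → 0.4 — 2 2/3 stops faster (darker).
ISO: unchanged.
Net: +1 −2 2/3 = −1 2/3 stops.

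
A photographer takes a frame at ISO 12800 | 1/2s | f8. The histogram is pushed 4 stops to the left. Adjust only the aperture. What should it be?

f/2

Underexposed by 4 stops → need 4 stops brighter.
Aperture: f/8 → f/5.6 → f/4 → f/2.8 → f/2.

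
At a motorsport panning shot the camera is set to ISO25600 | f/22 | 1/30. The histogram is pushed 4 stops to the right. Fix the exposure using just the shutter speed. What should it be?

1/500s

Overexposed by 4 stops → need 4 stops darker.
Shutter speed: 1/30 → 1/60 → 1/125 → 1/250 → 1/500.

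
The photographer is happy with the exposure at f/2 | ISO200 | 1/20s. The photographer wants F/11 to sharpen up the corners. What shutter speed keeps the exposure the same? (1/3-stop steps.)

Aperture: f/2 → f/2.2 → f/2.5 → f/2.8 → f/3.2 → f/3.5 → f/4 → f/4.5 → f/5 → f/5.6 → f/6.3 → f/7.1 → f/8 → f/9 → f/10 → f/11 — 5 stops narrower (darker).
Need 5 stops brighter from the shutter speed: 1/20 → 1/15 → 1/13 → 1/10 → 1/8 → 1/6 → 1/5 → 1/4 → 0.3 → 0.4 → 0.5 → 0.6 → 0.8 → 1 → 1.3 → 1.6.

1.6 s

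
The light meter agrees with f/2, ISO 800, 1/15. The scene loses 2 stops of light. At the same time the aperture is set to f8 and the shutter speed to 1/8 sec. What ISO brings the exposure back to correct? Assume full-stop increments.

Scene light: 2 stops darker.
Aperture: f/2 → f/2.8 → f/4 → f/5.6 → f/8 — 4 stops smaller aperture (darker).
Shutter speed: 1/15 → 1/8 — 1 stop longer (brighter).
Net so far: 5 stops darker. ISO: 800 → 1600 → 3200 → 6400 → 12800 → 25600.

ISO 25600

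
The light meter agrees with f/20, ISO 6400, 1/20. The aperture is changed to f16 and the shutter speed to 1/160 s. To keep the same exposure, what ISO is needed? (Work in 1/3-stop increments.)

Aperture: f/20 → f/18 → f/16 — 2/3 stop wider (brighter).
Shutter speed: 1/20 → 1/25 → 1/30 → 1/40 → 1/50 → 1/60 → 1/80 → 1/100 → 1/125 → 1/160 — 3 stops shorter (darker).
Net change so far: 2 1/3 stops darker. Offset with the ISO: 6400 → 8000 → 10000 → 12800 → 16000 → 20000 → 25600 → 32000.

ISO 32000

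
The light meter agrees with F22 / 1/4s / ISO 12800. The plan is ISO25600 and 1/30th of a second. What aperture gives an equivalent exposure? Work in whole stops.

f/11

ISO: 12800 → 25600 — 1 stop raised (brighter).
Shutter speed: 1/4 → 1/8 → 1/15 → 1/30 — 3 stops faster (darker).
Net change so far: 2 stops darker. Offset with the aperture: f/22 → f/16 → f/11.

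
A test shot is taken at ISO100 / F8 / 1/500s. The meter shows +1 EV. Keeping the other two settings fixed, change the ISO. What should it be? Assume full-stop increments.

Overexposed by 1 stop → need 1 stop darker.
ISO: 100 → 50.

ISO 50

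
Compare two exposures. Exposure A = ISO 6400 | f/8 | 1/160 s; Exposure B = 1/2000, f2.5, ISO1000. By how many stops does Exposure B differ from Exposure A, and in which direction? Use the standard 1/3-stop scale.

3 stops darker

Aperture: f/8 → f/7.1 → f/6.3 → f/5.6 → f/5 → f/4.5 → f/4 → f/3.5 → f/3.2 → f/2.8 → f/2.5 — 3 1/3 stops larger aperture (brighter).
Shutter speed: 1/160 → 1/200 → 1/250 → 1/320 → 1/400 → 1/500 → 1/640 → 1/800 → 1/1000 → 1/1250 → 1/1600 → 1/2000 — 3 2/3 stops shorter (darker).
ISO: 6400 → 5000 → 4000 → 3200 → 2500 → 2000 → 1600 → 1250 → 1000 — 2 2/3 stops lower (darker).
Net: +3 1/3 −3 2/3 −2 2/3 = −3 stops.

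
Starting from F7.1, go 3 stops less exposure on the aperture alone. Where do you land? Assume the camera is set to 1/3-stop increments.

f/20

Aperture: f/7.1 → f/8 → f/9 → f/10 → f/11 → f/13 → f/14 → f/16 → f/18 → f/20 — 3 stops stopped down (darker).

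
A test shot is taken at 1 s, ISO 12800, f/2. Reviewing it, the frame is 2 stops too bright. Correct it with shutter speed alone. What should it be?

1/4s

Overexposed by 2 stops → need 2 stops darker.
Shutter speed: 1 → 1/2 → 1/4.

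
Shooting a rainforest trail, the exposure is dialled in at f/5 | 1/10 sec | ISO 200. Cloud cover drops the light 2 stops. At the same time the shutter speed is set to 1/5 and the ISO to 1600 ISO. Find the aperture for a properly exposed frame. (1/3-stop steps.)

f/10

Scene light: 2 stops darker.
Shutter speed: 1/10 → 1/8 → 1/6 → 1/5 — 1 stop longer (brighter).
ISO: 200 → 250 → 320 → 400 → 500 → 640 → 800 → 1000 → 1250 → 1600 — 3 stops higher (brighter).
Net so far: 2 stops brighter. Aperture: f/5 → f/5.6 → f/6.3 → f/7.1 → f/8 → f/9 → f/10.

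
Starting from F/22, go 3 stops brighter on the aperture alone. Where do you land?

f/8

Aperture: f/22 → f/16 → f/11 → f/8 — 3 stops opened up (brighter).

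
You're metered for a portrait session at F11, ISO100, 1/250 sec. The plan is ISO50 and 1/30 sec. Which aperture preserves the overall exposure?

ISO: 100 → 50 — 1 stop dropped (darker).
Shutter speed: 1/250 → 1/125 → 1/60 → 1/30 — 3 stops longer (brighter).
Net change so far: 2 stops brighter. Offset with the aperture: f/11 → f/16 → f/22.

f/22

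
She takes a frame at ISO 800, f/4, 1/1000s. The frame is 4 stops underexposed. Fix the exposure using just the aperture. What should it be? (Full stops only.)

Underexposed by 4 stops → need 4 stops brighter.
Aperture: f/4 → f/2.8 → f/2 → f/1.4 → f/1.0.

f/1.0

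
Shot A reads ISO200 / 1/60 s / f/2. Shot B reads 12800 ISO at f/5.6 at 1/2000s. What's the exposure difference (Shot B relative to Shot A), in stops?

2 stops darker

Aperture: f/2 → f/2.8 → f/4 → f/5.6 — 3 stops stopped down (darker).
Shutter speed: 1/60 → 1/125 → 1/250 → 1/500 → 1/1000 → 1/2000 — 5 stops faster (darker).
ISO: 200 → 400 → 800 → 1600 → 3200 → 6400 → 12800 — 6 stops raised (brighter).
Net: −3 −5 +6 = −2 stops.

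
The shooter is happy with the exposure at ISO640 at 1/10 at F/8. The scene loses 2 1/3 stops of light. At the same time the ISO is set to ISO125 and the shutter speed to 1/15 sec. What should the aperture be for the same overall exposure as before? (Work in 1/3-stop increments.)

Scene light: 2 1/3 stops darker.
ISO: 640 → 500 → 400 → 320 → 250 → 200 → 160 → 125 — 2 1/3 stops lower (darker).
Shutter speed: 1/10 → 1/13 → 1/15 — 2/3 stop faster (darker).
Net so far: 5 1/3 stops darker. Aperture: f/8 → f/7.1 → f/6.3 → f/5.6 → f/5 → f/4.5 → f/4 → f/3.5 → f/3.2 → f/2.8 → f/2.5 → f/2.2 → f/2 → f/1.8 → f/1.6 → f/1.4 → f/1.2.

f/1.2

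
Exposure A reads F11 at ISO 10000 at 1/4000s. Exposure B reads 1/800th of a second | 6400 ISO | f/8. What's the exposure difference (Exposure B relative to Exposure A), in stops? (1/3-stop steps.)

Aperture: f/11 → f/10 → f/9 → f/8 — 1 stop opened up (brighter).
Shutter speed: 1/4000 → 1/3200 → 1/2500 → 1/2000 → 1/1600 → 1/1250 → 1/1000 → 1/800 — 2 1/3 stops slower (brighter).
ISO: 10000 → 8000 → 6400 — 2/3 stop lower (darker).
Net: +1 +2 1/3 −2/3 = +2 2/3 stops.

2 2/3 stops brighter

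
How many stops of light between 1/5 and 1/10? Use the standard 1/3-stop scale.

1 stop

1/5 → 1/6 → 1/8 → 1/10 — count the steps: 3 third-stops = 1 stop.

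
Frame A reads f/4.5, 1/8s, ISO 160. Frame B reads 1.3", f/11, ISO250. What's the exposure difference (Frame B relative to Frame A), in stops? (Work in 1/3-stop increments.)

1 1/3 stops brighter

Aperture: f/4.5 → f/5 → f/5.6 → f/6.3 → f/7.1 → f/8 → f/9 → f/10 → f/11 — 2 2/3 stops stopped down (darker).
Shutter speed: 1/8 → 1/6 → 1/5 → 1/4 → 0.3 → 0.4 → 0.5 → 0.6 → 0.8 → 1 → 1.3 — 3 1/3 stops longer (brighter).
ISO: 160 → 200 → 250 — 2/3 stop raised (brighter).
Net: −2 2/3 +3 1/3 +2/3 = +1 1/3 stops.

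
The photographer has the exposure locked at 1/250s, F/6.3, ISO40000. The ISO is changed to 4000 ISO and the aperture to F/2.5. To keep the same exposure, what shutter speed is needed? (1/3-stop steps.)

1/160s

ISO: 40000 → 32000 → 25600 → 20000 → 16000 → 12800 → 10000 → 8000 → 6400 → 5000 → 4000 — 3 1/3 stops lower (darker).
Aperture: f/6.3 → f/5.6 → f/5 → f/4.5 → f/4 → f/3.5 → f/3.2 → f/2.8 → f/2.5 — 2 2/3 stops wider (brighter).
Net change so far: 2/3 stop darker. Offset with the shutter speed: 1/250 → 1/200 → 1/160.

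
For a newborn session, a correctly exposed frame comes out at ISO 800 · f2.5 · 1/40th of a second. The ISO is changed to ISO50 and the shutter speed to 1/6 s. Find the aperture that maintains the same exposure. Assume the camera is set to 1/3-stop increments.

ISO: 800 → 640 → 500 → 400 → 320 → 250 → 200 → 160 → 125 → 100 → 80 → 64 → 50 — 4 stops dropped (darker).
Shutter speed: 1/40 → 1/30 → 1/25 → 1/20 → 1/15 → 1/13 → 1/10 → 1/8 → 1/6 — 2 2/3 stops longer (brighter).
Net change so far: 1 1/3 stops darker. Offset with the aperture: f/2.5 → f/2.2 → f/2 → f/1.8 → f/1.6.

f/1.6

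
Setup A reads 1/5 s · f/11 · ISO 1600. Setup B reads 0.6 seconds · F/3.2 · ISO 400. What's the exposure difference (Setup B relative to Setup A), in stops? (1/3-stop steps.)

Aperture: f/11 → f/10 → f/9 → f/8 → f/7.1 → f/6.3 → f/5.6 → f/5 → f/4.5 → f/4 → f/3.5 → f/3.2 — 3 2/3 stops opened up (brighter).
Shutter speed: 1/5 → 1/4 → 0.3 → 0.4 → 0.5 → 0.6 — 1 2/3 stops longer (brighter).
ISO: 1600 → 1250 → 1000 → 800 → 640 → 500 → 400 — 2 stops lower (darker).
Net: +3 2/3 +1 2/3 −2 = +3 1/3 stops.

3 1/3 stops brighter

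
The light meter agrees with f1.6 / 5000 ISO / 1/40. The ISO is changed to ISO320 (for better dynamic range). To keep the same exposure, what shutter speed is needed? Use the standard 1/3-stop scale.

ISO: 5000 → 4000 → 3200 → 2500 → 2000 → 1600 → 1250 → 1000 → 800 → 640 → 500 → 400 → 320 — 4 stops dropped (darker).
Need 4 stops brighter from the shutter speed: 1/40 → 1/30 → 1/25 → 1/20 → 1/15 → 1/13 → 1/10 → 1/8 → 1/6 → 1/5 → 1/4 → 0.3 → 0.4.

0.4 s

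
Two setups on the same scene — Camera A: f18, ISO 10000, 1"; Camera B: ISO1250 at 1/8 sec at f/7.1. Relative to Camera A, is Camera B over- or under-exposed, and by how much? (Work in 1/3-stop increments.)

Aperture: f/18 → f/16 → f/14 → f/13 → f/11 → f/10 → f/9 → f/8 → f/7.1 — 2 2/3 stops wider (brighter).
Shutter speed: 1 → 0.8 → 0.6 → 0.5 → 0.4 → 0.3 → 1/4 → 1/5 → 1/6 → 1/8 — 3 stops faster (darker).
ISO: 10000 → 8000 → 6400 → 5000 → 4000 → 3200 → 2500 → 2000 → 1600 → 1250 — 3 stops dropped (darker).
Net: +2 2/3 −3 −3 = −3 1/3 stops.

3 1/3 stops darker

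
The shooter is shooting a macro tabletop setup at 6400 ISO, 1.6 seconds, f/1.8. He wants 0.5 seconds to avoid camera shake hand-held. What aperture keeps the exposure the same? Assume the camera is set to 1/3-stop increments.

Shutter speed: 1.6 → 1.3 → 1 → 0.8 → 0.6 → 0.5 — 1 2/3 stops shorter (darker).
Need 1 2/3 stops brighter from the aperture: f/1.8 → f/1.6 → f/1.4 → f/1.2 → f/1.1 → f/1.0.

f/1.0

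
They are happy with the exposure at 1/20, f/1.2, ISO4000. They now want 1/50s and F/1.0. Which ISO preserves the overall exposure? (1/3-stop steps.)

ISO 6400

Shutter speed: 1/20 → 1/25 → 1/30 → 1/40 → 1/50 — 1 1/3 stops faster (darker).
Aperture: f/1.2 → f/1.1 → f/1.0 — 2/3 stop larger aperture (brighter).
Net change so far: 2/3 stop darker. Offset with the ISO: 4000 → 5000 → 6400.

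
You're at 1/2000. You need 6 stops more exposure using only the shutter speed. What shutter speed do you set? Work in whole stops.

1/30s

Shutter speed: 1/2000 → 1/1000 → 1/500 → 1/250 → 1/125 → 1/60 → 1/30 — 6 stops slower (brighter).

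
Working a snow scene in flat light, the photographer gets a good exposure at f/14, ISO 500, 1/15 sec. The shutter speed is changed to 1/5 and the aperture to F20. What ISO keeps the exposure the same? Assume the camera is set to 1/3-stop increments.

Shutter speed: 1/15 → 1/13 → 1/10 → 1/8 → 1/6 → 1/5 — 1 2/3 stops slower (brighter).
Aperture: f/14 → f/16 → f/18 → f/20 — 1 stop smaller aperture (darker).
Net change so far: 2/3 stop brighter. Offset with the ISO: 500 → 400 → 320.

ISO 320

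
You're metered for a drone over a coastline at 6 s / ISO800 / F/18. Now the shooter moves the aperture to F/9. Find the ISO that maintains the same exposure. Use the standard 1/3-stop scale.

Aperture: f/18 → f/16 → f/14 → f/13 → f/11 → f/10 → f/9 — 2 stops wider (brighter).
Need 2 stops darker from the ISO: 800 → 640 → 500 → 400 → 320 → 250 → 200.

ISO 200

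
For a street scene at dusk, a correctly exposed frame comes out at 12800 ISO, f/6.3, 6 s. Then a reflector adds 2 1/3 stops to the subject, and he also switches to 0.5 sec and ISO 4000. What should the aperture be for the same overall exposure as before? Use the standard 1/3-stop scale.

Scene light: 2 1/3 stops brighter.
Shutter speed: 6 → 5 → 4 → 3.2 → 2.5 → 2 → 1.6 → 1.3 → 1 → 0.8 → 0.6 → 0.5 — 3 2/3 stops faster (darker).
ISO: 12800 → 10000 → 8000 → 6400 → 5000 → 4000 — 1 2/3 stops lower (darker).
Net so far: 3 stops darker. Aperture: f/6.3 → f/5.6 → f/5 → f/4.5 → f/4 → f/3.5 → f/3.2 → f/2.8 → f/2.5 → f/2.2.

f/2.2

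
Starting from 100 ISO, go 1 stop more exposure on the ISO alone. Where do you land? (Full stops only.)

ISO 200

ISO: 100 → 200 — 1 stop higher (brighter).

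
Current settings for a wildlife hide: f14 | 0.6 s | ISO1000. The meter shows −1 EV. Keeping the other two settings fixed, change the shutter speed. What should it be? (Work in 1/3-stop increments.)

1.3 s

Underexposed by 1 stop → need 1 stop brighter.
Shutter speed: 0.6 → 0.8 → 1 → 1.3.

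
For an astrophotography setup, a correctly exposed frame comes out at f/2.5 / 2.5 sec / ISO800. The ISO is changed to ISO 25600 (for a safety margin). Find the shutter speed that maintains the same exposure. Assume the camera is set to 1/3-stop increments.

1/13s

ISO: 800 → 1000 → 1250 → 1600 → 2000 → 2500 → 3200 → 4000 → 5000 → 6400 → 8000 → 10000 → 12800 → 16000 → 20000 → 25600 — 5 stops higher (brighter).
Need 5 stops darker from the shutter speed: 2.5 → 2 → 1.6 → 1.3 → 1 → 0.8 → 0.6 → 0.5 → 0.4 → 0.3 → 1/4 → 1/5 → 1/6 → 1/8 → 1/10 → 1/13.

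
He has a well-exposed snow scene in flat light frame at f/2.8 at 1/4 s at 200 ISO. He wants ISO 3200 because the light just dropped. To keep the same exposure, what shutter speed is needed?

ISO: 200 → 400 → 800 → 1600 → 3200 — 4 stops raised (brighter).
Need 4 stops darker from the shutter speed: 1/4 → 1/8 → 1/15 → 1/30 → 1/60.

1/60s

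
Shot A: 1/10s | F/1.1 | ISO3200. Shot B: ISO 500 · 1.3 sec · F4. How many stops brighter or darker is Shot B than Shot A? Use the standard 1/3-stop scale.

Aperture: f/1.1 → f/1.2 → f/1.4 → f/1.6 → f/1.8 → f/2 → f/2.2 → f/2.5 → f/2.8 → f/3.2 → f/3.5 → f/4 — 3 2/3 stops narrower (darker).
Shutter speed: 1/10 → 1/8 → 1/6 → 1/5 → 1/4 → 0.3 → 0.4 → 0.5 → 0.6 → 0.8 → 1 → 1.3 — 3 2/3 stops slower (brighter).
ISO: 3200 → 2500 → 2000 → 1600 → 1250 → 1000 → 800 → 640 → 500 — 2 2/3 stops lower (darker).
Net: −3 2/3 +3 2/3 −2 2/3 = −2 2/3 stops.

2 2/3 stops darker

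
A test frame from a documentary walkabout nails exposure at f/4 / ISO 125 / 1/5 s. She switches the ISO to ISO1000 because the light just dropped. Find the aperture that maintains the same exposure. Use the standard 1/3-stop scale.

ISO: 125 → 160 → 200 → 250 → 320 → 400 → 500 → 640 → 800 → 1000 — 3 stops raised (brighter).
Need 3 stops darker from the aperture: f/4 → f/4.5 → f/5 → f/5.6 → f/6.3 → f/7.1 → f/8 → f/9 → f/10 → f/11.

f/11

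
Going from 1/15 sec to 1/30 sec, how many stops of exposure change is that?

1/15 → 1/30 — count the steps: 1 stop.

1 stop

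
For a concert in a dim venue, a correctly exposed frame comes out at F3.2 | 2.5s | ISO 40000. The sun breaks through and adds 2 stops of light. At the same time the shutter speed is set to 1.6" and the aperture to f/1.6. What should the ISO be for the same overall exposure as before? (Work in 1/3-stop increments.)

Scene light: 2 stops brighter.
Shutter speed: 2.5 → 2 → 1.6 — 2/3 stop shorter (darker).
Aperture: f/3.2 → f/2.8 → f/2.5 → f/2.2 → f/2 → f/1.8 → f/1.6 — 2 stops wider (brighter).
Net so far: 3 1/3 stops brighter. ISO: 40000 → 32000 → 25600 → 20000 → 16000 → 12800 → 10000 → 8000 → 6400 → 5000 → 4000.

ISO 4000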